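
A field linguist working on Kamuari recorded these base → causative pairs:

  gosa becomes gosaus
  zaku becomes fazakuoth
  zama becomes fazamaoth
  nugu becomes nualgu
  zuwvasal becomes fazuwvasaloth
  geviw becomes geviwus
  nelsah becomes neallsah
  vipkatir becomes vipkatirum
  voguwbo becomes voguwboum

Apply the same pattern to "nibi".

zama and gosa both end in -a yet inflect differently (fazamaoth, gosaus), so the final letter is not what conditions the rule; the first letter is.
"nibi" begins with n-. The stems beginning with n- (nugu → nualgu, nelsah → neallsah) insert -al- after the first vowel.
So nibi → nialbi.

nialbi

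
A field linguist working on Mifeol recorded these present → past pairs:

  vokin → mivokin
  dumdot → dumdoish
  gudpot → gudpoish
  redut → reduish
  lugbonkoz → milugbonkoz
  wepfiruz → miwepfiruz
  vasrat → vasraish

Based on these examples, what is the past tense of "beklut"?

"beklut" ends in -t. The stems ending in -t (gudpot → gudpoish, dumdot → dumdoish, redut → reduish) drop the final letter and add -ish.
So beklut → bekluish.

bekluish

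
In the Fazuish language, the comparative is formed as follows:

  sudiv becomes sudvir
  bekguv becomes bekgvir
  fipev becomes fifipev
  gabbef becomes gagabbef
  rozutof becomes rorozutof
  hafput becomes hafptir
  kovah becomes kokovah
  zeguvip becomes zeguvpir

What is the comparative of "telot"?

tetelot

sudiv and fipev both end in -v yet inflect differently (sudvir, fifipev), so the final letter is not what conditions the rule; the last vowel is.
"telot" has last vowel 'o'. The one such stem in the data (rozutof → rorozutof) repeats the first consonant+vowel as a prefix (as do fipev, gabbef), so the same rule applies.
The other pattern: stems whose last vowel is 'i' or 'u' delete the last vowel and add -ir.
So telot → tetelot.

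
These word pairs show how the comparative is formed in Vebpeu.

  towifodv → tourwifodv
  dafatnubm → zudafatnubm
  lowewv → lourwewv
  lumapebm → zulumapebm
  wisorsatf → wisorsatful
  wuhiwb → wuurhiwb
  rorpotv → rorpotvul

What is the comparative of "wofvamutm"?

wofvamutmul

"wofvamutm" has second-to-last letter 't'. The stems whose second-to-last letter is 't' (wisorsatf → wisorsatful, rorpotv → rorpotvul) add -ul.
So wofvamutm → wofvamutmul.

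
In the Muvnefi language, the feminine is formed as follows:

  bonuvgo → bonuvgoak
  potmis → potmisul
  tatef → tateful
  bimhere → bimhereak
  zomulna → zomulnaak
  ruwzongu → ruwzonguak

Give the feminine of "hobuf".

tatef and bimhere both have last vowel 'e' yet inflect differently (tateful, bimhereak), so the last vowel is not what conditions the rule; whether the stem ends in a vowel or a consonant is.
"hobuf" ends in a consonant. The stems ending in a consonant (tatef → tateful, potmis → potmisul) add -ul.
The other pattern: stems ending in a vowel add -ak.
So hobuf → hobuful.

hobuful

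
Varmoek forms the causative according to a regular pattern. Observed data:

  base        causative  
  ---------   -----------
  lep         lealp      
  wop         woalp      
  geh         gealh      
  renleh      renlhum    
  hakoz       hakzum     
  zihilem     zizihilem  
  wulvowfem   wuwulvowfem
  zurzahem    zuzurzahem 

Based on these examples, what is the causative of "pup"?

pualp

geh and renleh both end in -h yet inflect differently (gealh, renlhum), so the final letter is not what conditions the rule; the number of vowels is.
"pup" has 1 vowel. The stems with 1 vowel (lep → lealp, wop → woalp, geh → gealh) insert -al- after the first vowel.
The other patterns: stems with 2 vowels delete the last vowel and add -um; stems with 3 vowels repeat the first consonant+vowel as a prefix.
So pup → pualp.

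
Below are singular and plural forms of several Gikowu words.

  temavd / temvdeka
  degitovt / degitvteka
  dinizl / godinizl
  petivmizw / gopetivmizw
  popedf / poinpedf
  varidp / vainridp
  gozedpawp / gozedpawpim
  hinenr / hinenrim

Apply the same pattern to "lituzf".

"lituzf" has second-to-last letter 'z'. The stems whose second-to-last letter is 'z' (dinizl → godinizl, petivmizw → gopetivmizw) add the prefix go-.
So lituzf → golituzf.

golituzf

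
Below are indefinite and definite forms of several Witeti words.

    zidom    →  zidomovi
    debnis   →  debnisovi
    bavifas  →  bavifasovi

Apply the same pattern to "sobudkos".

sobudkosovi

Every pair shown (zidom → zidomovi, debnis → debnisovi, bavifas → bavifasovi) follows the same rule: add -ovi.
So sobudkos → sobudkosovi.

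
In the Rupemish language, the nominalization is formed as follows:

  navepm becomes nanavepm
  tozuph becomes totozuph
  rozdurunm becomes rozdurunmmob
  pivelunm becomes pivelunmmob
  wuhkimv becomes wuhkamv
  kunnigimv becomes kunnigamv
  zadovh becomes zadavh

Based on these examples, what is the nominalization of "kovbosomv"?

kovbosamv

navepm and rozdurunm both end in -m yet inflect differently (nanavepm, rozdurunmmob), so the final letter is not what conditions the rule; the second-to-last letter is.
"kovbosomv" has second-to-last letter 'm'. The stems whose second-to-last letter is 'm' (wuhkimv → wuhkamv, kunnigimv → kunnigamv) change the last vowel to 'a'.
The other patterns: stems whose second-to-last letter is 'p' repeat the first consonant+vowel as a prefix; stems whose second-to-last letter is 'n' double the final consonant and add -ob.
So kovbosomv → kovbosamv.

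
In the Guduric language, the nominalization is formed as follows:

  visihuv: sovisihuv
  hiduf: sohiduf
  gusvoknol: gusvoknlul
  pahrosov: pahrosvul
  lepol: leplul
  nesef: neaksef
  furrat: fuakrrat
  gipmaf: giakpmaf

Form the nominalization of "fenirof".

fenirful

visihuv and pahrosov both end in -v yet inflect differently (sovisihuv, pahrosvul), so the final letter is not what conditions the rule; the last vowel is.
"fenirof" has last vowel 'o'. The stems whose last vowel is 'o' (gusvoknol → gusvoknlul, pahrosov → pahrosvul, lepol → leplul) delete the last vowel and add -ul.
So fenirof → fenirful.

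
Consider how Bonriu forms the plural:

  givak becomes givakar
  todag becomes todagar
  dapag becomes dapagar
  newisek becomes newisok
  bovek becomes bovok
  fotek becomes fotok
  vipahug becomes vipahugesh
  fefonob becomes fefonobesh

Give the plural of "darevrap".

darevrapar

givak and newisek both end in -k yet inflect differently (givakar, newisok), so the final letter is not what conditions the rule; the last vowel is.
"darevrap" has last vowel 'a'. The stems whose last vowel is 'a' (givak → givakar, todag → todagar, dapag → dapagar) add -ar.
So darevrap → darevrapar.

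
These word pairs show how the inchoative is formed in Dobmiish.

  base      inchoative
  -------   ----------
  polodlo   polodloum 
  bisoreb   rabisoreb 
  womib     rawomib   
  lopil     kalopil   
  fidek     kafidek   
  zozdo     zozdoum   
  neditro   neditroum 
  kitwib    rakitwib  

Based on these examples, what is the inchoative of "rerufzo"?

womib and lopil both have last vowel 'i' yet inflect differently (rawomib, kalopil), so the last vowel is not what conditions the rule; the final letter is.
"rerufzo" ends in -o. The stems ending in -o (polodlo → polodloum, neditro → neditroum, zozdo → zozdoum) add -um.
The other patterns: stems ending in -b add the prefix ra-; stems ending in -k or -l add the prefix ka-.
So rerufzo → rerufzoum.

rerufzoum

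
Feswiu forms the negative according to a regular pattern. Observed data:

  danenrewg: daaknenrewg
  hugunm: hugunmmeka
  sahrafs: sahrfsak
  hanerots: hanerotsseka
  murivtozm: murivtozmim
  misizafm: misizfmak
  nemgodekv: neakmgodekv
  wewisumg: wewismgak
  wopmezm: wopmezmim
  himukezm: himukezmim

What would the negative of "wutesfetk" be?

wutesfetkkeka

"wutesfetk" has second-to-last letter 't'. The one such stem in the data (hanerots → hanerotsseka) doubles the final consonant and adds -eka (as does hugunm), so the same rule applies.
So wutesfetk → wutesfetkkeka.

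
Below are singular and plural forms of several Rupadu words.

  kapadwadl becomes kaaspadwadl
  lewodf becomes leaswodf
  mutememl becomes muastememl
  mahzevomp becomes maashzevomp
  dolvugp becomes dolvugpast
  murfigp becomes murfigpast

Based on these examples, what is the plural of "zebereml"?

dolvugp and mahzevomp both end in -p yet inflect differently (dolvugpast, maashzevomp), so the final letter is not what conditions the rule; the second-to-last letter is.
"zebereml" has second-to-last letter 'm'. The stems whose second-to-last letter is 'm' (mutememl → muastememl, mahzevomp → maashzevomp) insert -as- after the first vowel.
So zebereml → zeasbereml.

zeasbereml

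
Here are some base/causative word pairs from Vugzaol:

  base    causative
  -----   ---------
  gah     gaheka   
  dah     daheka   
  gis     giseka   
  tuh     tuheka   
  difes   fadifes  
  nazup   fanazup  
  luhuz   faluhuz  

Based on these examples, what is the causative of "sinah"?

"sinah" has 2 vowels. The stems with 2 vowels (difes → fadifes, nazup → fanazup, luhuz → faluhuz) add the prefix fa-.
The other pattern: stems with 1 vowel add -eka.
So sinah → fasinah.

fasinah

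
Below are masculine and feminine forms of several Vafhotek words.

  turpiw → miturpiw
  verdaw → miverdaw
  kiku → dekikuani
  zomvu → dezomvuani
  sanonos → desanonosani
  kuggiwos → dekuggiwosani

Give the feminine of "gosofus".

"gosofus" ends in -s. The stems ending in -s (sanonos → desanonosani, kuggiwos → dekuggiwosani) add de- … -ani around the stem.
The other pattern: stems ending in -w add the prefix mi-.
So gosofus → degosofusani.

degosofusani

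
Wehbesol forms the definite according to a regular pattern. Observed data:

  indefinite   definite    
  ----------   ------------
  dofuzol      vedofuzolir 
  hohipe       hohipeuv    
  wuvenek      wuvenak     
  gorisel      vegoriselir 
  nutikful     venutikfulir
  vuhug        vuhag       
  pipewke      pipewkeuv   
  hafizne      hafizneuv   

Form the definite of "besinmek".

gorisel and hohipe both have last vowel 'e' yet inflect differently (vegoriselir, hohipeuv), so the last vowel is not what conditions the rule; the final letter is.
"besinmek" ends in -k. The one such stem in the data (wuvenek → wuvenak) changes the last vowel to 'a' (as does vuhug), so the same rule applies.
The other patterns: stems ending in -l add ve- … -ir around the stem; stems ending in -e add -uv.
So besinmek → besinmak.

besinmak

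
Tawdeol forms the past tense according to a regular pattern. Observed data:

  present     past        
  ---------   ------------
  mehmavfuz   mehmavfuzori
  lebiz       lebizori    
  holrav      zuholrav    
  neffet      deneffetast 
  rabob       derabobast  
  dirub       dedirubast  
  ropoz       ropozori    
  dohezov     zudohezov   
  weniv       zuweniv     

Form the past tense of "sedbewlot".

weniv and lebiz both have last vowel 'i' yet inflect differently (zuweniv, lebizori), so the last vowel is not what conditions the rule; the final letter is.
"sedbewlot" ends in -t. The one such stem in the data (neffet → deneffetast) adds de- … -ast around the stem, so the same rule applies.
So sedbewlot → desedbewlotast.

desedbewlotast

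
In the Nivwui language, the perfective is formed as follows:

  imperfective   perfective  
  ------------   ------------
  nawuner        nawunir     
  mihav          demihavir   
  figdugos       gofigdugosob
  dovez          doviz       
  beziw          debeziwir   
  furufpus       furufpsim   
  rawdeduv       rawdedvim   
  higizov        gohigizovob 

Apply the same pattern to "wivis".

higizov and mihav both end in -v yet inflect differently (gohigizovob, demihavir), so the final letter is not what conditions the rule; the last vowel is.
"wivis" has last vowel 'i'. The one such stem in the data (beziw → debeziwir) adds de- … -ir around the stem, so the same rule applies.
So wivis → dewivisir.

dewivisir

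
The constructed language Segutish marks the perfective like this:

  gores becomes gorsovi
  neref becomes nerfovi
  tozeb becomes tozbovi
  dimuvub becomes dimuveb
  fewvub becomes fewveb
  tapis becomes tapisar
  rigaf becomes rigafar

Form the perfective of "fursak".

fursakar

"fursak" has last vowel 'a'. The one such stem in the data (rigaf → rigafar) adds -ar, so the same rule applies.
The other patterns: stems whose last vowel is 'e' delete the last vowel and add -ovi; stems whose last vowel is 'u' change the last vowel to 'e'.
So fursak → fursakar.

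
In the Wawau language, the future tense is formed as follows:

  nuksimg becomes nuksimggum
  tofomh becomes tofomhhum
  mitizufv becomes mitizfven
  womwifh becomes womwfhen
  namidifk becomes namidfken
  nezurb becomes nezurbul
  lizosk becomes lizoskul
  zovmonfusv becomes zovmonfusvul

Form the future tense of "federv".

federvul

tofomh and womwifh both end in -h yet inflect differently (tofomhhum, womwfhen), so the final letter is not what conditions the rule; the second-to-last letter is.
"federv" has second-to-last letter 'r'. The one such stem in the data (nezurb → nezurbul) adds -ul, so the same rule applies.
The other patterns: stems whose second-to-last letter is 'm' double the final consonant and add -um; stems whose second-to-last letter is 'f' delete the last vowel and add -en.
So federv → federvul.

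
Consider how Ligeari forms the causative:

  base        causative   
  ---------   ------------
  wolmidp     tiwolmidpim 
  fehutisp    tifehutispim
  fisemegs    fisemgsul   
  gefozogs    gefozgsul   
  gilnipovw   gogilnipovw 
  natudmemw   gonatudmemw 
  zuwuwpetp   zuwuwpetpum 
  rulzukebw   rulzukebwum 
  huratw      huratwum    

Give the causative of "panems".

gopanems

wolmidp and zuwuwpetp both end in -p yet inflect differently (tiwolmidpim, zuwuwpetpum), so the final letter is not what conditions the rule; the second-to-last letter is.
"panems" has second-to-last letter 'm'. The one such stem in the data (natudmemw → gonatudmemw) adds the prefix go-, so the same rule applies.
The other patterns: stems whose second-to-last letter is 'd' or 's' add ti- … -im around the stem; stems whose second-to-last letter is 'g' delete the last vowel and add -ul; stems whose second-to-last letter is 'b' or 't' add -um.
So panems → gopanems.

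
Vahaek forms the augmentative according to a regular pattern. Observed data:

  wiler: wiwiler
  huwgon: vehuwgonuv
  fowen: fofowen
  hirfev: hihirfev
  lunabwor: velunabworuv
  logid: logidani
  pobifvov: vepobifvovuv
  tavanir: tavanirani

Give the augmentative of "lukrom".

"lukrom" has last vowel 'o'. The stems whose last vowel is 'o' (huwgon → vehuwgonuv, lunabwor → velunabworuv, pobifvov → vepobifvovuv) add ve- … -uv around the stem.
So lukrom → velukromuv.

velukromuv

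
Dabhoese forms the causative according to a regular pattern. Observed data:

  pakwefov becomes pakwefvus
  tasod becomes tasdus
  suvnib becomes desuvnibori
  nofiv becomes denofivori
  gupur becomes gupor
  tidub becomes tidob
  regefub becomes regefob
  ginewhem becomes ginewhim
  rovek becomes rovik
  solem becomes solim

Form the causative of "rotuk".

pakwefov and nofiv both end in -v yet inflect differently (pakwefvus, denofivori), so the final letter is not what conditions the rule; the last vowel is.
"rotuk" has last vowel 'u'. The stems whose last vowel is 'u' (gupur → gupor, tidub → tidob, regefub → regefob) change the last vowel to 'o'.
So rotuk → rotok.

rotok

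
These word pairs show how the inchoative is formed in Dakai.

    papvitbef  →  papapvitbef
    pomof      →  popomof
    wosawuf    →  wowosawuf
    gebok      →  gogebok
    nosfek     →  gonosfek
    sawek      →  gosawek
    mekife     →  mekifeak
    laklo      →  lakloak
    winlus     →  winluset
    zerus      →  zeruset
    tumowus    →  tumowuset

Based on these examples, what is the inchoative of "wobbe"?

pomof and gebok both have last vowel 'o' yet inflect differently (popomof, gogebok), so the last vowel is not what conditions the rule; the final letter is.
"wobbe" ends in -e. The one such stem in the data (mekife → mekifeak) adds -ak, so the same rule applies.
The other patterns: stems ending in -f repeat the first consonant+vowel as a prefix; stems ending in -k add the prefix go-; stems ending in -s add -et.
So wobbe → wobbeak.

wobbeak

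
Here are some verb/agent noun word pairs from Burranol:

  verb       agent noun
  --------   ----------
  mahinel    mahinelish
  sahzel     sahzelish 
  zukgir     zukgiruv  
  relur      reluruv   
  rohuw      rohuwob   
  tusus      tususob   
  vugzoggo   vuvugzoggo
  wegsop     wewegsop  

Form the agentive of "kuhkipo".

relur and rohuw both have last vowel 'u' yet inflect differently (reluruv, rohuwob), so the last vowel is not what conditions the rule; the final letter is.
"kuhkipo" ends in -o. The one such stem in the data (vugzoggo → vuvugzoggo) repeats the first consonant+vowel as a prefix (as does wegsop), so the same rule applies.
The other patterns: stems ending in -l add -ish; stems ending in -r add -uv; stems ending in -s or -w add -ob.
So kuhkipo → kukuhkipo.

kukuhkipo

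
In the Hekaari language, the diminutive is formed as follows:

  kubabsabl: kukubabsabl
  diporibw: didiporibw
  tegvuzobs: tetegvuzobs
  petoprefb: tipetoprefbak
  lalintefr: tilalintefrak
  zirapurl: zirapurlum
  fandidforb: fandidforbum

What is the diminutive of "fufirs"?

fufirsum

kubabsabl and zirapurl both end in -l yet inflect differently (kukubabsabl, zirapurlum), so the final letter is not what conditions the rule; the second-to-last letter is.
"fufirs" has second-to-last letter 'r'. The stems whose second-to-last letter is 'r' (zirapurl → zirapurlum, fandidforb → fandidforbum) add -um.
The other patterns: stems whose second-to-last letter is 'b' repeat the first consonant+vowel as a prefix; stems whose second-to-last letter is 'f' add ti- … -ak around the stem.
So fufirs → fufirsum.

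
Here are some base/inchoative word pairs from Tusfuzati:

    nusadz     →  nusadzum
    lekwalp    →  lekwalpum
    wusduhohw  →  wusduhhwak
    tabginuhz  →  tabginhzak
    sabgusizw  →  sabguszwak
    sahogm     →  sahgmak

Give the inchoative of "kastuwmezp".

nusadz and tabginuhz both end in -z yet inflect differently (nusadzum, tabginhzak), so the final letter is not what conditions the rule; the second-to-last letter is.
"kastuwmezp" has second-to-last letter 'z'. The one such stem in the data (sabgusizw → sabguszwak) deletes the last vowel and adds -ak (as do wusduhohw, tabginuhz), so the same rule applies.
The other pattern: stems whose second-to-last letter is 'd' or 'l' add -um.
So kastuwmezp → kastuwmzpak.

kastuwmzpak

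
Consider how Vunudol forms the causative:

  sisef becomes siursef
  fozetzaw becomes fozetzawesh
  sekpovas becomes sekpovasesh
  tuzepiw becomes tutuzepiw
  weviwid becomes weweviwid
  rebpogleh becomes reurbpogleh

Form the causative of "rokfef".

tuzepiw and fozetzaw both end in -w yet inflect differently (tutuzepiw, fozetzawesh), so the final letter is not what conditions the rule; the last vowel is.
"rokfef" has last vowel 'e'. The stems whose last vowel is 'e' (rebpogleh → reurbpogleh, sisef → siursef) insert -ur- after the first vowel.
The other patterns: stems whose last vowel is 'i' repeat the first consonant+vowel as a prefix; stems whose last vowel is 'a' add -esh.
So rokfef → rourkfef.

rourkfef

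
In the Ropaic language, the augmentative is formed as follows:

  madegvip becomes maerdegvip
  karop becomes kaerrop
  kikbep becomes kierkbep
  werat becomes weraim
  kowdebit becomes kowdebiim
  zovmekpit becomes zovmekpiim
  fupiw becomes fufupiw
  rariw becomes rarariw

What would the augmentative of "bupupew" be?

bubupupew

madegvip and kowdebit both have last vowel 'i' yet inflect differently (maerdegvip, kowdebiim), so the last vowel is not what conditions the rule; the final letter is.
"bupupew" ends in -w. The stems ending in -w (fupiw → fufupiw, rariw → rarariw) repeat the first consonant+vowel as a prefix.
So bupupew → bubupupew.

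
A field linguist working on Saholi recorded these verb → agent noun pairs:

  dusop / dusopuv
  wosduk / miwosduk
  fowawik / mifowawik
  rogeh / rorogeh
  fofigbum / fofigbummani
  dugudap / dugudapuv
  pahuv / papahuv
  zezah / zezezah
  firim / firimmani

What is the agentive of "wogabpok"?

miwogabpok

"wogabpok" ends in -k. The stems ending in -k (wosduk → miwosduk, fowawik → mifowawik) add the prefix mi-.
So wogabpok → miwogabpok.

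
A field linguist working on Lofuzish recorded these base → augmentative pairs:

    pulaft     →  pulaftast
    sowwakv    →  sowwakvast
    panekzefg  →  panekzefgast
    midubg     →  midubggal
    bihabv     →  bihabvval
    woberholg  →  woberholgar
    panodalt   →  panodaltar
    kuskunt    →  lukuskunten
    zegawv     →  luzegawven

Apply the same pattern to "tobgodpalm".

panekzefg and midubg both end in -g yet inflect differently (panekzefgast, midubggal), so the final letter is not what conditions the rule; the second-to-last letter is.
"tobgodpalm" has second-to-last letter 'l'. The stems whose second-to-last letter is 'l' (woberholg → woberholgar, panodalt → panodaltar) add -ar.
The other patterns: stems whose second-to-last letter is 'f' or 'k' add -ast; stems whose second-to-last letter is 'b' double the final consonant and add -al; stems whose second-to-last letter is 'n' or 'w' add lu- … -en around the stem.
So tobgodpalm → tobgodpalmar.

tobgodpalmar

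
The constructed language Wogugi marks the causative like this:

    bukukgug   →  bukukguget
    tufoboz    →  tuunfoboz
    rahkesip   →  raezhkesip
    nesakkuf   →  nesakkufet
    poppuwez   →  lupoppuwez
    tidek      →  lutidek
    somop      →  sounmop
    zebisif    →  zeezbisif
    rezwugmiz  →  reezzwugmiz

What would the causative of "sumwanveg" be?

lusumwanveg

"sumwanveg" has last vowel 'e'. The stems whose last vowel is 'e' (tidek → lutidek, poppuwez → lupoppuwez) add the prefix lu-.
The other patterns: stems whose last vowel is 'i' insert -ez- after the first vowel; stems whose last vowel is 'u' add -et; stems whose last vowel is 'o' insert -un- after the first vowel.
So sumwanveg → lusumwanveg.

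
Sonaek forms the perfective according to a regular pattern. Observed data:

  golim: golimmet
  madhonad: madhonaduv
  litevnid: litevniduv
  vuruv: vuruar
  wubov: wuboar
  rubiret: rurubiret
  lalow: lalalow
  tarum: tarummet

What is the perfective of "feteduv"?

feteduar

golim and litevnid both have last vowel 'i' yet inflect differently (golimmet, litevniduv), so the last vowel is not what conditions the rule; the final letter is.
"feteduv" ends in -v. The stems ending in -v (wubov → wuboar, vuruv → vuruar) drop the final letter and add -ar.
The other patterns: stems ending in -m double the final consonant and add -et; stems ending in -d add -uv; stems ending in -t or -w repeat the first consonant+vowel as a prefix.
So feteduv → feteduar.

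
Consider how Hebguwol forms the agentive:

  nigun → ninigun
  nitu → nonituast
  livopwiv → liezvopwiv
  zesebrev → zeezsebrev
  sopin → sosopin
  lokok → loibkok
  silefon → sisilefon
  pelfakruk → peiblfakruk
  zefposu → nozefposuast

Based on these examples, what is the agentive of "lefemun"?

lokok and silefon both have last vowel 'o' yet inflect differently (loibkok, sisilefon), so the last vowel is not what conditions the rule; the final letter is.
"lefemun" ends in -n. The stems ending in -n (silefon → sisilefon, sopin → sosopin, nigun → ninigun) repeat the first consonant+vowel as a prefix.
The other patterns: stems ending in -k insert -ib- after the first vowel; stems ending in -u add no- … -ast around the stem; stems ending in -v insert -ez- after the first vowel.
So lefemun → lelefemun.

lelefemun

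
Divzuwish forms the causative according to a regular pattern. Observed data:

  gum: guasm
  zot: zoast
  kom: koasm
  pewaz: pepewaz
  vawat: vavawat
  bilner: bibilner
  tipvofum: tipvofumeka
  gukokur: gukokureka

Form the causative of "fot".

foast

zot and vawat both end in -t yet inflect differently (zoast, vavawat), so the final letter is not what conditions the rule; the number of vowels is.
"fot" has 1 vowel. The stems with 1 vowel (gum → guasm, zot → zoast, kom → koasm) insert -as- after the first vowel.
The other patterns: stems with 2 vowels repeat the first consonant+vowel as a prefix; stems with 3 vowels add -eka.
So fot → foast.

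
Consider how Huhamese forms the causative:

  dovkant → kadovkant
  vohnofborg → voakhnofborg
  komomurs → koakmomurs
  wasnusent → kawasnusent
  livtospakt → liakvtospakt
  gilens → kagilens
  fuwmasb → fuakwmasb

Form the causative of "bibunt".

"bibunt" has second-to-last letter 'n'. The stems whose second-to-last letter is 'n' (wasnusent → kawasnusent, gilens → kagilens, dovkant → kadovkant) add the prefix ka-.
The other pattern: stems whose second-to-last letter is 'k', 'r' or 's' insert -ak- after the first vowel.
So bibunt → kabibunt.

kabibunt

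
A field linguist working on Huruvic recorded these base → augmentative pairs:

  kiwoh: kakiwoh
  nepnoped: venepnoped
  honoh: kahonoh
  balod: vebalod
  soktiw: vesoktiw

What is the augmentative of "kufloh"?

"kufloh" ends in -h. The stems ending in -h (kiwoh → kakiwoh, honoh → kahonoh) add the prefix ka-.
The other pattern: stems ending in -d or -w add the prefix ve-.
So kufloh → kakufloh.

kakufloh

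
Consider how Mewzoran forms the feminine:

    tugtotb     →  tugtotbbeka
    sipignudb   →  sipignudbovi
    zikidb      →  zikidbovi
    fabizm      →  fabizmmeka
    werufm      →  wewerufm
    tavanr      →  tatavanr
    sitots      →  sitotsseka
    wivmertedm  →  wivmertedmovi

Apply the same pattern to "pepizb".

pepizbbeka

"pepizb" has second-to-last letter 'z'. The one such stem in the data (fabizm → fabizmmeka) doubles the final consonant and adds -eka (as do sitots, tugtotb), so the same rule applies.
So pepizb → pepizbbeka.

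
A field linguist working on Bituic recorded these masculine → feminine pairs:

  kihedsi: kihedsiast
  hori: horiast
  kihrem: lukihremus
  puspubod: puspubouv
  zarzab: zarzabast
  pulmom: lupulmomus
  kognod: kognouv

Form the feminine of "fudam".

kognod and pulmom both have last vowel 'o' yet inflect differently (kognouv, lupulmomus), so the last vowel is not what conditions the rule; the final letter is.
"fudam" ends in -m. The stems ending in -m (pulmom → lupulmomus, kihrem → lukihremus) add lu- … -us around the stem.
The other patterns: stems ending in -d drop the final letter and add -uv; stems ending in -b or -i add -ast.
So fudam → lufudamus.

lufudamus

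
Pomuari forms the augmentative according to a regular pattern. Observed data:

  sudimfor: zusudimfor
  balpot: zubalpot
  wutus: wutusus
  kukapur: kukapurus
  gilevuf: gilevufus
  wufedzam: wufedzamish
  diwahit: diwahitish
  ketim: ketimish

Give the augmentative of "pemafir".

"pemafir" has last vowel 'i'. The stems whose last vowel is 'i' (diwahit → diwahitish, ketim → ketimish) add -ish.
So pemafir → pemafirish.

pemafirish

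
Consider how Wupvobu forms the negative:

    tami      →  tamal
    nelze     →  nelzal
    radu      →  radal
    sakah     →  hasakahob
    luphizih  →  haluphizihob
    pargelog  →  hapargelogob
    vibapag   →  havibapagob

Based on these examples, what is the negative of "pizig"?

hapizigob

luphizih and tami both have last vowel 'i' yet inflect differently (haluphizihob, tamal), so the last vowel is not what conditions the rule; whether the stem ends in a vowel or a consonant is.
"pizig" ends in a consonant. The stems ending in a consonant (sakah → hasakahob, vibapag → havibapagob, pargelog → hapargelogob) add ha- … -ob around the stem.
The other pattern: stems ending in a vowel drop the final letter and add -al.
So pizig → hapizigob.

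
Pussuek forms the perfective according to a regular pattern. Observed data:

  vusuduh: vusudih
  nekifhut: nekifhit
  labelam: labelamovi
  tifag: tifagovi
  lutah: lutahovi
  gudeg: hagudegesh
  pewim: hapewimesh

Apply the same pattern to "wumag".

wumagovi

vusuduh and lutah both end in -h yet inflect differently (vusudih, lutahovi), so the final letter is not what conditions the rule; the last vowel is.
"wumag" has last vowel 'a'. The stems whose last vowel is 'a' (labelam → labelamovi, tifag → tifagovi, lutah → lutahovi) add -ovi.
So wumag → wumagovi.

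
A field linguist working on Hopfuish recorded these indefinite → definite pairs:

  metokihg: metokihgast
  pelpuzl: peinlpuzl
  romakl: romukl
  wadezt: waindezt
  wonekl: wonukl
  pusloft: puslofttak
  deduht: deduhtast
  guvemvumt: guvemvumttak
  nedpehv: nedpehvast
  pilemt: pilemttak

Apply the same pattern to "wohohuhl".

guvemvumt and deduht both end in -t yet inflect differently (guvemvumttak, deduhtast), so the final letter is not what conditions the rule; the second-to-last letter is.
"wohohuhl" has second-to-last letter 'h'. The stems whose second-to-last letter is 'h' (deduht → deduhtast, metokihg → metokihgast, nedpehv → nedpehvast) add -ast.
So wohohuhl → wohohuhlast.

wohohuhlast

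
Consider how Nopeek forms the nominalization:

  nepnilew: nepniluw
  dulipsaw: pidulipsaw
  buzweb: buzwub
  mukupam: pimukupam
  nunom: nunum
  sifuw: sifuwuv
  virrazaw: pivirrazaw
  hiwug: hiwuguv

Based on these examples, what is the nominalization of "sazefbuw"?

sazefbuwuv

dulipsaw and sifuw both end in -w yet inflect differently (pidulipsaw, sifuwuv), so the final letter is not what conditions the rule; the last vowel is.
"sazefbuw" has last vowel 'u'. The stems whose last vowel is 'u' (sifuw → sifuwuv, hiwug → hiwuguv) add -uv.
The other patterns: stems whose last vowel is 'a' add the prefix pi-; stems whose last vowel is 'e' or 'o' change the last vowel to 'u'.
So sazefbuw → sazefbuwuv.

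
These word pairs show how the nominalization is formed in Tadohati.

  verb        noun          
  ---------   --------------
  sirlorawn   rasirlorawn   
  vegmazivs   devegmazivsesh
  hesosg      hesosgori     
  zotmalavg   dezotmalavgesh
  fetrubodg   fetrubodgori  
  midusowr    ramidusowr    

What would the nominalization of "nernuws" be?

ranernuws

"nernuws" has second-to-last letter 'w'. The stems whose second-to-last letter is 'w' (sirlorawn → rasirlorawn, midusowr → ramidusowr) add the prefix ra-.
So nernuws → ranernuws.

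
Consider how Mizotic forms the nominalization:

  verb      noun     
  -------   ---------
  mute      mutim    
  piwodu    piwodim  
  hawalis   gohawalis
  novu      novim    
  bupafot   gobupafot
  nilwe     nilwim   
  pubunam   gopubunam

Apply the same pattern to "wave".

pubunam and piwodu both begin with p- yet inflect differently (gopubunam, piwodim), so the first letter is not what conditions the rule; whether the stem ends in a vowel or a consonant is.
"wave" ends in a vowel. The stems ending in a vowel (piwodu → piwodim, nilwe → nilwim, mute → mutim) drop the final letter and add -im.
The other pattern: stems ending in a consonant add the prefix go-.
So wave → wavim.

wavim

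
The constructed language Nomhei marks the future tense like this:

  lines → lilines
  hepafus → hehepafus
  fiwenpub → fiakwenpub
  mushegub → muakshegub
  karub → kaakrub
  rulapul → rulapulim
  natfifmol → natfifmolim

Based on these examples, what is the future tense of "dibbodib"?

diakbbodib

hepafus and fiwenpub both have last vowel 'u' yet inflect differently (hehepafus, fiakwenpub), so the last vowel is not what conditions the rule; the final letter is.
"dibbodib" ends in -b. The stems ending in -b (fiwenpub → fiakwenpub, mushegub → muakshegub, karub → kaakrub) insert -ak- after the first vowel.
The other patterns: stems ending in -s repeat the first consonant+vowel as a prefix; stems ending in -l add -im.
So dibbodib → diakbbodib.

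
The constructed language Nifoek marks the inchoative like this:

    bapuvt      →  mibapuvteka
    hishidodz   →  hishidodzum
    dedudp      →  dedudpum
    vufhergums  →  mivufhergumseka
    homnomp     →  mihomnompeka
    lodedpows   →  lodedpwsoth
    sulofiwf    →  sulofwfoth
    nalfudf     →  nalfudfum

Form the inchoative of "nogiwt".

sulofiwf and nalfudf both end in -f yet inflect differently (sulofwfoth, nalfudfum), so the final letter is not what conditions the rule; the second-to-last letter is.
"nogiwt" has second-to-last letter 'w'. The stems whose second-to-last letter is 'w' (sulofiwf → sulofwfoth, lodedpows → lodedpwsoth) delete the last vowel and add -oth.
So nogiwt → nogwtoth.

nogwtoth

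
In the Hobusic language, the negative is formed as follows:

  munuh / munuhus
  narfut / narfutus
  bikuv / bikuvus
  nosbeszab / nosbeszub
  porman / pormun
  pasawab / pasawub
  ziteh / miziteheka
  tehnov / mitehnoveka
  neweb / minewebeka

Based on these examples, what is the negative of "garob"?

migarobeka

munuh and ziteh both end in -h yet inflect differently (munuhus, miziteheka), so the final letter is not what conditions the rule; the last vowel is.
"garob" has last vowel 'o'. The one such stem in the data (tehnov → mitehnoveka) adds mi- … -eka around the stem, so the same rule applies.
The other patterns: stems whose last vowel is 'u' add -us; stems whose last vowel is 'a' change the last vowel to 'u'.
So garob → migarobeka.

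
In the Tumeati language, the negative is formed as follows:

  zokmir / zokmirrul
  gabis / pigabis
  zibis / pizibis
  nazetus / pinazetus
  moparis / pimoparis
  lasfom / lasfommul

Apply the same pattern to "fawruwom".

fawruwommul

gabis and zokmir both have last vowel 'i' yet inflect differently (pigabis, zokmirrul), so the last vowel is not what conditions the rule; the final letter is.
"fawruwom" ends in -m. The one such stem in the data (lasfom → lasfommul) doubles the final consonant and adds -ul (as does zokmir), so the same rule applies.
So fawruwom → fawruwommul.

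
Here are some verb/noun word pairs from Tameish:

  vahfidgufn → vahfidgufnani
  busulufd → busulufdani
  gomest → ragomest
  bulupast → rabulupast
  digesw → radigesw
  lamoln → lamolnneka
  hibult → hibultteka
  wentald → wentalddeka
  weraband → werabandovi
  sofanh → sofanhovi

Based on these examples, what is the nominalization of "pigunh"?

pigunhovi

"pigunh" has second-to-last letter 'n'. The stems whose second-to-last letter is 'n' (weraband → werabandovi, sofanh → sofanhovi) add -ovi.
So pigunh → pigunhovi.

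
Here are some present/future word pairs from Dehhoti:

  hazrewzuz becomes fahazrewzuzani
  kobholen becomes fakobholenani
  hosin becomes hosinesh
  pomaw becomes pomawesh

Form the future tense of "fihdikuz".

fafihdikuzani

kobholen and hosin both end in -n yet inflect differently (fakobholenani, hosinesh), so the final letter is not what conditions the rule; the number of vowels is.
"fihdikuz" has 3 vowels. The stems with 3 vowels (hazrewzuz → fahazrewzuzani, kobholen → fakobholenani) add fa- … -ani around the stem.
The other pattern: stems with 2 vowels add -esh.
So fihdikuz → fafihdikuzani.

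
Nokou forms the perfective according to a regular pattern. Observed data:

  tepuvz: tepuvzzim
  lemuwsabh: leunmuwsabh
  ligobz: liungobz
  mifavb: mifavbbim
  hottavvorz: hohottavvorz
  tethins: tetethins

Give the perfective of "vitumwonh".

tepuvz and ligobz both end in -z yet inflect differently (tepuvzzim, liungobz), so the final letter is not what conditions the rule; the second-to-last letter is.
"vitumwonh" has second-to-last letter 'n'. The one such stem in the data (tethins → tetethins) repeats the first consonant+vowel as a prefix (as does hottavvorz), so the same rule applies.
So vitumwonh → vivitumwonh.

vivitumwonh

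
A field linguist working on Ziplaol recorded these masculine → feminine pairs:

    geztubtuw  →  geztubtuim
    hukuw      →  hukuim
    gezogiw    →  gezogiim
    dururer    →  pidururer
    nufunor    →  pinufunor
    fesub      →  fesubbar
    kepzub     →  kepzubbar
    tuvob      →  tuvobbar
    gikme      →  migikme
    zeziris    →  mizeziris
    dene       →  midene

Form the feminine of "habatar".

pihabatar

geztubtuw and fesub both have last vowel 'u' yet inflect differently (geztubtuim, fesubbar), so the last vowel is not what conditions the rule; the final letter is.
"habatar" ends in -r. The stems ending in -r (dururer → pidururer, nufunor → pinufunor) add the prefix pi-.
So habatar → pihabatar.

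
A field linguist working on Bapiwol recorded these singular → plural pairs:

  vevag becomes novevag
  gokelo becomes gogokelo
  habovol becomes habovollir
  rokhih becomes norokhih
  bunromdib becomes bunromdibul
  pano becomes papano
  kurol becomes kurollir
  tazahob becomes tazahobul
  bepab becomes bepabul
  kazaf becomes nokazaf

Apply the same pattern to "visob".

visobul

pano and kurol both have last vowel 'o' yet inflect differently (papano, kurollir), so the last vowel is not what conditions the rule; the final letter is.
"visob" ends in -b. The stems ending in -b (tazahob → tazahobul, bepab → bepabul, bunromdib → bunromdibul) add -ul.
So visob → visobul.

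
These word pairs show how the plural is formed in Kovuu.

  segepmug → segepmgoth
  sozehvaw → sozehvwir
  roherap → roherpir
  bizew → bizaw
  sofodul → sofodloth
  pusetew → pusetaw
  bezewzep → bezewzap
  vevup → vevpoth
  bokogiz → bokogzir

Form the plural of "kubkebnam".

roherap and vevup both end in -p yet inflect differently (roherpir, vevpoth), so the final letter is not what conditions the rule; the last vowel is.
"kubkebnam" has last vowel 'a'. The stems whose last vowel is 'a' (roherap → roherpir, sozehvaw → sozehvwir) delete the last vowel and add -ir.
The other patterns: stems whose last vowel is 'u' delete the last vowel and add -oth; stems whose last vowel is 'e' change the last vowel to 'a'.
So kubkebnam → kubkebnmir.

kubkebnmir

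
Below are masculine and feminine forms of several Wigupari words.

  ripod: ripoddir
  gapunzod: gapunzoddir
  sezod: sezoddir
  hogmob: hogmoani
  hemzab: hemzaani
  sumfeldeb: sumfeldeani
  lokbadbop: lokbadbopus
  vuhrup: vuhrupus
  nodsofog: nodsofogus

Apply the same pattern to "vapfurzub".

ripod and hogmob both have last vowel 'o' yet inflect differently (ripoddir, hogmoani), so the last vowel is not what conditions the rule; the final letter is.
"vapfurzub" ends in -b. The stems ending in -b (hogmob → hogmoani, hemzab → hemzaani, sumfeldeb → sumfeldeani) drop the final letter and add -ani.
So vapfurzub → vapfurzuani.

vapfurzuani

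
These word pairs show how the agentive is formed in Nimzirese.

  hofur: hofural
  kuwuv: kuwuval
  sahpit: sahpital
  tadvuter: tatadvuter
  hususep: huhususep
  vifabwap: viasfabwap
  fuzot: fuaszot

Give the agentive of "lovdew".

lolovdew

hofur and tadvuter both end in -r yet inflect differently (hofural, tatadvuter), so the final letter is not what conditions the rule; the last vowel is.
"lovdew" has last vowel 'e'. The stems whose last vowel is 'e' (tadvuter → tatadvuter, hususep → huhususep) repeat the first consonant+vowel as a prefix.
So lovdew → lolovdew.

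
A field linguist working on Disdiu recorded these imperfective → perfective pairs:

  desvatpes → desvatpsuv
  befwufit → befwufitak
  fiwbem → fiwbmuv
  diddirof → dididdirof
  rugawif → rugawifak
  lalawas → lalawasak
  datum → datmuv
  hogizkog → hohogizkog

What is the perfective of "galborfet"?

lalawas and desvatpes both end in -s yet inflect differently (lalawasak, desvatpsuv), so the final letter is not what conditions the rule; the last vowel is.
"galborfet" has last vowel 'e'. The stems whose last vowel is 'e' (fiwbem → fiwbmuv, desvatpes → desvatpsuv) delete the last vowel and add -uv.
The other patterns: stems whose last vowel is 'a' or 'i' add -ak; stems whose last vowel is 'o' repeat the first consonant+vowel as a prefix.
So galborfet → galborftuv.

galborftuv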